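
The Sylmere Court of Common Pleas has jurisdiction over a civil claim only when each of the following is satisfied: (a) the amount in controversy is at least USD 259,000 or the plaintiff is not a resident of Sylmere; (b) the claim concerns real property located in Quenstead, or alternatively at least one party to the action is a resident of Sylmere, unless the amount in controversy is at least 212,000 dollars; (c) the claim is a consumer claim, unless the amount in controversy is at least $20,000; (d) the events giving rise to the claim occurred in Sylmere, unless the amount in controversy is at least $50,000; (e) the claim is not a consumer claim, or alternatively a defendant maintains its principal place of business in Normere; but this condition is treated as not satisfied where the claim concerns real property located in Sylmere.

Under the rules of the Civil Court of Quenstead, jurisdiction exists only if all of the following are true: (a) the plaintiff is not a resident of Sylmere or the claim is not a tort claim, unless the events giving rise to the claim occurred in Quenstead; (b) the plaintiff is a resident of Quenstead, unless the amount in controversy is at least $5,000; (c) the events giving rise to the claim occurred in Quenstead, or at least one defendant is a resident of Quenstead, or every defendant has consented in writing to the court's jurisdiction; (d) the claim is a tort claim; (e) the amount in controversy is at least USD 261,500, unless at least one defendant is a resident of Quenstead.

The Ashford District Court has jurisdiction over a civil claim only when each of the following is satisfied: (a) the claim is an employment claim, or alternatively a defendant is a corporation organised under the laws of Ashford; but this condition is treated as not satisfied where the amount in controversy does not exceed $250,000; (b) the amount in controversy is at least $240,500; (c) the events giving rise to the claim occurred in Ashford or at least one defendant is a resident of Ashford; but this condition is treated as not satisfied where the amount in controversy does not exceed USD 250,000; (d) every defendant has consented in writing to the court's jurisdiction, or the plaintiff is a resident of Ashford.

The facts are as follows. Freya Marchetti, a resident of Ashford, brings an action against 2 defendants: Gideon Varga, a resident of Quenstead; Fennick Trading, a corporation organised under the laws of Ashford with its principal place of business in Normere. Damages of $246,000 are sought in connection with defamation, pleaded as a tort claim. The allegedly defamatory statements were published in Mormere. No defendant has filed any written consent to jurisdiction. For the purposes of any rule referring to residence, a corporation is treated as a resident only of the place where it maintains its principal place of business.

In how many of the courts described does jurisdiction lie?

The Sylmere Court of Common Pleas:
  (a) The plaintiff resides in Ashford, which is not Sylmere — that alternative is enough. Satisfied.
  (b) The claim does not concern real property; no party resides in Sylmere — every alternative fails. The proviso rescues it, though: the amount in controversy is USD 246,000, which meets the $212,000 floor. Met.
  (c) The claim is a tort claim, not a consumer claim. The proviso rescues it, though: the amount in controversy is USD 246,000, which meets the $20,000 floor. Met.
  (d) The operative events occurred in Mormere, not Sylmere. But the amount in controversy is 246,000 dollars, which meets the $50,000 floor, and the 'unless' clause therefore excuses the requirement. Met.
  (e) The claim is a tort claim, not a consumer claim, so one alternative holds. The carve-out does not apply: the claim does not concern real property. Met.
  → All conditions met; jurisdiction exists.
The Civil Court of Quenstead:
  (a) The plaintiff resides in Ashford, which is not Sylmere, which satisfies one of the alternatives. Satisfied.
  (b) The plaintiff resides in Ashford, not Quenstead. However, the amount in controversy is USD 246,000, which meets the USD 5,000 floor, so the 'unless' proviso supplies this condition. Satisfied.
  (c) Gideon Varga resides in Quenstead, so this disjunct is met. Met.
  (d) The claim is a tort claim. Met.
  (e) The amount in controversy is $246,000, below the 261,500 dollars floor. However, Gideon Varga resides in Quenstead, so the 'unless' proviso supplies this condition. Satisfied.
  → Every requirement is satisfied — jurisdiction.
The Ashford District Court:
  (a) Fennick Trading is organised under the laws of Ashford, so one alternative holds. But the amount in controversy is $246,000, within the $250,000 ceiling, triggering the carve-out and defeating this condition. Not met.
  (b) The amount in controversy is USD 246,000, which meets the 240,500 dollars floor. Condition met.
  (c) The operative events occurred in Mormere, not Ashford; no defendant resides in Ashford (they reside in Quenstead, Normere) — none of the alternatives is met. Not satisfied.
  (d) The plaintiff resides in Ashford — that alternative is enough. Met.
  → The court lacks jurisdiction.
Courts with jurisdiction: the Sylmere Court of Common Pleas, the Civil Court of Quenstead — 2 in total.

2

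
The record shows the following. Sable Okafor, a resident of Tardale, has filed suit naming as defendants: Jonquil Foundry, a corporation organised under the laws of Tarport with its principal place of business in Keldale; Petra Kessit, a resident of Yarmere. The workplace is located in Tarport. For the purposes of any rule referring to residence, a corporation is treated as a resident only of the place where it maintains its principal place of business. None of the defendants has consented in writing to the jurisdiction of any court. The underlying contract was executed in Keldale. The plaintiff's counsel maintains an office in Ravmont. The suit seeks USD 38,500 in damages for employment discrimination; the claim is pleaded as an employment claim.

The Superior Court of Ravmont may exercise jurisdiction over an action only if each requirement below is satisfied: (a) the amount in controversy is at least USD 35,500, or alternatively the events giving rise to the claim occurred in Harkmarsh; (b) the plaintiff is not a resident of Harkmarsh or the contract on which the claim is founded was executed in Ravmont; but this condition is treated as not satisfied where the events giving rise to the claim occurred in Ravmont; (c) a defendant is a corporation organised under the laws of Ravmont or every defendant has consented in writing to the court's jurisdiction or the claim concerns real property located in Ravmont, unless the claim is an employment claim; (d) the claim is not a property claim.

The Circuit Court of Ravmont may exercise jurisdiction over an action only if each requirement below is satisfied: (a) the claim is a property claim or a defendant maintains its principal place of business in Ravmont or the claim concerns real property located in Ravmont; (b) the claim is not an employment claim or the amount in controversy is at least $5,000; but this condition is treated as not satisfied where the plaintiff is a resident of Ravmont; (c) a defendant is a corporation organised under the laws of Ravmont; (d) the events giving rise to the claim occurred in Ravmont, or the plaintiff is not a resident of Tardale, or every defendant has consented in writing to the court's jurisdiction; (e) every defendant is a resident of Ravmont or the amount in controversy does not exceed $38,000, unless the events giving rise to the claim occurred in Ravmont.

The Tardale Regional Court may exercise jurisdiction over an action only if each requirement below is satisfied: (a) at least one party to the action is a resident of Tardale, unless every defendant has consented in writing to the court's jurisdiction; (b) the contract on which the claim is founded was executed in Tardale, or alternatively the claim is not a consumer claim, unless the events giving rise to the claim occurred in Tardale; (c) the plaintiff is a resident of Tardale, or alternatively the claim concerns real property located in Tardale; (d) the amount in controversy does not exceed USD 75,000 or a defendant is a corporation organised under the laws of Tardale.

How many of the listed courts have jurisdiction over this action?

2

The Superior Court of Ravmont:
  (a) The amount in controversy is $38,500, which meets the $35,500 floor, which satisfies one of the alternatives. Satisfied.
  (b) The plaintiff resides in Tardale, which is not Harkmarsh, which satisfies one of the alternatives. And the carve-out is inapplicable — the operative events occurred in Tarport, not Ravmont. Condition met.
  (c) The corporate defendant(s) are organised in Tarport, not Ravmont; no such written consent has been filed; the claim does not concern real property — no alternative holds. The proviso rescues it, though: the claim is an employment claim. Condition met.
  (d) The claim is an employment claim, not a property claim. Met.
  → Jurisdiction lies.
The Circuit Court of Ravmont:
  (a) The claim is an employment claim, not a property claim; the corporate defendant(s) have their principal place of business in Keldale, not Ravmont; the claim does not concern real property — none of the alternatives is met. Condition not met.
  (b) The amount in controversy is $38,500, which meets the $5,000 floor — that alternative is enough. The carve-out does not apply: the plaintiff resides in Tardale, not Ravmont. Satisfied.
  (c) The corporate defendant(s) are organised in Tarport, not Ravmont. Condition not met.
  (d) The operative events occurred in Tarport, not Ravmont; the plaintiff resides in Tardale; no such written consent has been filed — none of the alternatives is met. Fails.
  (e) The defendants reside as follows — Jonquil Foundry in Keldale, Petra Kessit in Yarmere — not all in Ravmont; the amount in controversy is USD 38,500, above the 38,000 dollars ceiling — none of the alternatives is met. The proviso offers no rescue either, since the operative events occurred in Tarport, not Ravmont. Not satisfied.
  → Not every requirement is met — no jurisdiction.
The Tardale Regional Court:
  (a) Sable Okafor resides in Tardale. Met.
  (b) The claim is an employment claim, not a consumer claim — that alternative is enough. Met.
  (c) The plaintiff resides in Tardale — that alternative is enough. Satisfied.
  (d) The amount in controversy is USD 38,500, within the 75,000 dollars ceiling, so one alternative holds. Satisfied.
  → Every requirement is satisfied — jurisdiction.
Courts with jurisdiction: the Superior Court of Ravmont, the Tardale Regional Court — 2 in total.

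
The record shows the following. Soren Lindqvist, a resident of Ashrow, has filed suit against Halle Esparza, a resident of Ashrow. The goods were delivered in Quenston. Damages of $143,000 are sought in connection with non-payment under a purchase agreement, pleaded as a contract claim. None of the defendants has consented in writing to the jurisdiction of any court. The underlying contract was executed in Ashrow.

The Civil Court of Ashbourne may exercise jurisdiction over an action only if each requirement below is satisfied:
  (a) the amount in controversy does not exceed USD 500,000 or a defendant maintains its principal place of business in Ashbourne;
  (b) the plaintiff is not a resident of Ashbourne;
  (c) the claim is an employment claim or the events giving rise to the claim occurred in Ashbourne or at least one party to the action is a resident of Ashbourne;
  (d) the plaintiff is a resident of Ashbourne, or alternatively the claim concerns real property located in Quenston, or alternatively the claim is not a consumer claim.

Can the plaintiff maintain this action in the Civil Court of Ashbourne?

No

The Civil Court of Ashbourne:
  (a) The amount in controversy is 143,000 dollars, within the $500,000 ceiling, which satisfies one of the alternatives. Condition met.
  (b) The plaintiff resides in Ashrow, which is not Ashbourne. Met.
  (c) The claim is a contract claim, not an employment claim; the operative events occurred in Quenston, not Ashbourne; no party resides in Ashbourne — no alternative holds. Not met.
  (d) The claim is a contract claim, not a consumer claim — that alternative is enough. Satisfied.
  → At least one condition fails; no jurisdiction.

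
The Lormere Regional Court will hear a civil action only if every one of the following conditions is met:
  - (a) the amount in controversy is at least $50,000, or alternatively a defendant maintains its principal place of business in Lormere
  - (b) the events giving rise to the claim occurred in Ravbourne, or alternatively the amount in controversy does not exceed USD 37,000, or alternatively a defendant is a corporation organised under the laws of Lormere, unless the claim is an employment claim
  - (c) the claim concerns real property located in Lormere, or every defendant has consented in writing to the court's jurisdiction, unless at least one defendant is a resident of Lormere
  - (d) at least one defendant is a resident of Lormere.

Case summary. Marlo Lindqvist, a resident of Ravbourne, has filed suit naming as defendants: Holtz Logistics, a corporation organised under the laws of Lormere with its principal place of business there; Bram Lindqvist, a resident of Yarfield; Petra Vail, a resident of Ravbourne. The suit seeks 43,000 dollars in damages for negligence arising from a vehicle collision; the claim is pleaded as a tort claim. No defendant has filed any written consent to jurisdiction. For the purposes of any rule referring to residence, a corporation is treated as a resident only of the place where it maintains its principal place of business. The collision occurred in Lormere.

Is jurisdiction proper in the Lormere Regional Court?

Yes

The Lormere Regional Court:
  (a) Holtz Logistics has its principal place of business in Lormere — that alternative is enough. Met.
  (b) Holtz Logistics is organised under the laws of Lormere, which satisfies one of the alternatives. Condition met.
  (c) The claim does not concern real property; no such written consent has been filed — no alternative holds. The proviso rescues it, though: Holtz Logistics resides in Lormere. Satisfied.
  (d) Holtz Logistics resides in Lormere. Met.
  → The court has jurisdiction.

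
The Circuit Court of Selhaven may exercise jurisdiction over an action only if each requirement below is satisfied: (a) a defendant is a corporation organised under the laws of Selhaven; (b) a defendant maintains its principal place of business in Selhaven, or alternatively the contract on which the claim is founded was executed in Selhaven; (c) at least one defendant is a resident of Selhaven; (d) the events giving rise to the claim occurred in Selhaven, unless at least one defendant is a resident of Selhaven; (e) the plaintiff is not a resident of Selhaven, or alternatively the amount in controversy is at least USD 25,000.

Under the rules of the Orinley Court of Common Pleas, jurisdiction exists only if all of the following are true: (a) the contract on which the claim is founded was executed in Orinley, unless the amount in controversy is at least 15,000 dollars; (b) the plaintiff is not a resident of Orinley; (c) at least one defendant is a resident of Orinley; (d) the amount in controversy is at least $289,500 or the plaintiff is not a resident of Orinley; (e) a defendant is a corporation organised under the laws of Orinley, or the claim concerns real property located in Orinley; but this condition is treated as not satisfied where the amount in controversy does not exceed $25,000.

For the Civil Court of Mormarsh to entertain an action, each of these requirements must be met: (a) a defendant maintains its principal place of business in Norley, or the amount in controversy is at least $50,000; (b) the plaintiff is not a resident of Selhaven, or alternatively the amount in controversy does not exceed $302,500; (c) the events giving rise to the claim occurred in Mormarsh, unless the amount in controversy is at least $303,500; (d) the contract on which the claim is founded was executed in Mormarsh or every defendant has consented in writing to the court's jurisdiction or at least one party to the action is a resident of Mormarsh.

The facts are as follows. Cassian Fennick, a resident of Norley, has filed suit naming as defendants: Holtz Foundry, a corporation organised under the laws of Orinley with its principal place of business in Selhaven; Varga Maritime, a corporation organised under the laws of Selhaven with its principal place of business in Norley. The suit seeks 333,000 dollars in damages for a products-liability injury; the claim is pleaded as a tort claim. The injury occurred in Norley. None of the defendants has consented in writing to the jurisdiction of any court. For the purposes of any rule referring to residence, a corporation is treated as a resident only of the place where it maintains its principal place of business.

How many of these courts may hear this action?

The Circuit Court of Selhaven:
  (a) Varga Maritime is organised under the laws of Selhaven. Condition met.
  (b) Holtz Foundry has its principal place of business in Selhaven, so this disjunct is met. Met.
  (c) Holtz Foundry resides in Selhaven. Met.
  (d) The operative events occurred in Norley, not Selhaven. However, Holtz Foundry resides in Selhaven, so the 'unless' proviso supplies this condition. Condition met.
  (e) The plaintiff resides in Norley, which is not Selhaven, so this disjunct is met. Satisfied.
  → The court has jurisdiction.
The Orinley Court of Common Pleas:
  (a) No contract (and hence no place of execution) is alleged. But the amount in controversy is $333,000, which meets the $15,000 floor, and the 'unless' clause therefore excuses the requirement. Met.
  (b) The plaintiff resides in Norley, which is not Orinley. Met.
  (c) No defendant resides in Orinley (they reside in Selhaven, Norley). Condition not met.
  (d) The amount in controversy is $333,000, which meets the USD 289,500 floor — that alternative is enough. Met.
  (e) Holtz Foundry is organised under the laws of Orinley, so this disjunct is met. And the carve-out is inapplicable — the amount in controversy is 333,000 dollars, above the USD 25,000 ceiling. Satisfied.
  → At least one condition fails; no jurisdiction.
The Civil Court of Mormarsh:
  (a) Varga Maritime has its principal place of business in Norley — that alternative is enough. Met.
  (b) The plaintiff resides in Norley, which is not Selhaven — that alternative is enough. Met.
  (c) The operative events occurred in Norley, not Mormarsh. But the amount in controversy is 333,000 dollars, which meets the USD 303,500 floor, and the 'unless' clause therefore excuses the requirement. Met.
  (d) No contract (and hence no place of execution) is alleged; no such written consent has been filed; no party resides in Mormarsh — every alternative fails. Fails.
  → The court lacks jurisdiction.
Courts with jurisdiction: the Circuit Court of Selhaven — 1 in total.

1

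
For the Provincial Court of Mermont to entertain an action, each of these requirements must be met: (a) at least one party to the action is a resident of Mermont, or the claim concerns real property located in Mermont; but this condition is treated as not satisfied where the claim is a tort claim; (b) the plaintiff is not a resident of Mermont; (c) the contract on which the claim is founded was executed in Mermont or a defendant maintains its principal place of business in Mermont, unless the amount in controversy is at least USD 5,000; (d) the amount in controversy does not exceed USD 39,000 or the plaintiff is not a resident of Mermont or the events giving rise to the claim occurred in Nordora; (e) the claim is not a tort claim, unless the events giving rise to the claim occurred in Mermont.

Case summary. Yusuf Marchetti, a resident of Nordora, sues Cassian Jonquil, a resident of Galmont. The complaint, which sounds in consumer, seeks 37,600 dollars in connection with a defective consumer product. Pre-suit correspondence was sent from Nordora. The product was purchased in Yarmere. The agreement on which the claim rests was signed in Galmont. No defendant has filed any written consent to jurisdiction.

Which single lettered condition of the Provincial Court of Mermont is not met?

The Provincial Court of Mermont:
  (a) No party resides in Mermont; the claim does not concern real property — none of the alternatives is met. Fails.
  (b) The plaintiff resides in Nordora, which is not Mermont. Condition met.
  (c) The contract was executed in Galmont, not Mermont; no defendant is a corporation — every alternative fails. The proviso rescues it, though: the amount in controversy is $37,600, which meets the USD 5,000 floor. Satisfied.
  (d) The amount in controversy is 37,600 dollars, within the USD 39,000 ceiling, so one alternative holds. Met.
  (e) The claim is a consumer claim, not a tort claim. Met.
Only condition (a) fails.

(a)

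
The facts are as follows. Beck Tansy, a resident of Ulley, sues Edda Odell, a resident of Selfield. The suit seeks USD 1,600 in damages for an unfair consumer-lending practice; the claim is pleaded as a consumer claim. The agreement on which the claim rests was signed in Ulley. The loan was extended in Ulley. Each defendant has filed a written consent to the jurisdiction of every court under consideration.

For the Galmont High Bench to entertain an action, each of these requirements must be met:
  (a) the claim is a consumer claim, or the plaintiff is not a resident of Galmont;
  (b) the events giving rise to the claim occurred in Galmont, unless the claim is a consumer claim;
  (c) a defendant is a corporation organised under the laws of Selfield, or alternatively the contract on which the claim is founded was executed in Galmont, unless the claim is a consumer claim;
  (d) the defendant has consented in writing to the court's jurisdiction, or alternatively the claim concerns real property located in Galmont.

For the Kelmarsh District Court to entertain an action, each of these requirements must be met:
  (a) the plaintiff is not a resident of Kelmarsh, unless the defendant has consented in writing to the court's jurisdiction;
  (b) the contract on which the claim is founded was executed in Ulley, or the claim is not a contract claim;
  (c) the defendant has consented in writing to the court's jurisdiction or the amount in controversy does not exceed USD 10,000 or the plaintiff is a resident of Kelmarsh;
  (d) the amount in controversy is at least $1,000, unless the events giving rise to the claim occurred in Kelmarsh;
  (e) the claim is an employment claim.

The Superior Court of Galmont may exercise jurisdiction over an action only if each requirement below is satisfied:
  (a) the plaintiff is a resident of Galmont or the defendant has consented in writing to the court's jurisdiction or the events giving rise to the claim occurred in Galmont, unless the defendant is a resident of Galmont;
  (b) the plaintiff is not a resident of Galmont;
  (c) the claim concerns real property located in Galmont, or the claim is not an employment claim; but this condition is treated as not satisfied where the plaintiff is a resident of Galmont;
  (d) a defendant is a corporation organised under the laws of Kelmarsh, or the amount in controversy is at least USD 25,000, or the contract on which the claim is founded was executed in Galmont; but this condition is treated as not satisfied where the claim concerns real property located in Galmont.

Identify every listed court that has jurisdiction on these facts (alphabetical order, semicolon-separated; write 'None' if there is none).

The Galmont High Bench:
  (a) The claim is a consumer claim — that alternative is enough. Met.
  (b) The operative events occurred in Ulley, not Galmont. But the claim is a consumer claim, and the 'unless' clause therefore excuses the requirement. Met.
  (c) No defendant is a corporation; the contract was executed in Ulley, not Galmont — every alternative fails. The proviso rescues it, though: the claim is a consumer claim. Satisfied.
  (d) Every defendant has filed written consent, so one alternative holds. Condition met.
  → All conditions met; jurisdiction exists.
The Kelmarsh District Court:
  (a) The plaintiff resides in Ulley, which is not Kelmarsh. Satisfied.
  (b) The contract was executed in Ulley, so one alternative holds. Satisfied.
  (c) Every defendant has filed written consent, so one alternative holds. Satisfied.
  (d) The amount in controversy is USD 1,600, which meets the USD 1,000 floor. Condition met.
  (e) The claim is a consumer claim, not an employment claim. Condition not met.
  → No jurisdiction.
The Superior Court of Galmont:
  (a) Every defendant has filed written consent, so one alternative holds. Satisfied.
  (b) The plaintiff resides in Ulley, which is not Galmont. Condition met.
  (c) The claim is a consumer claim, not an employment claim, so one alternative holds. The exception is not triggered, since the plaintiff resides in Ulley, not Galmont. Condition met.
  (d) No defendant is a corporation; the amount in controversy is 1,600 dollars, below the 25,000 dollars floor; the contract was executed in Ulley, not Galmont — none of the alternatives is met. Fails.
  → At least one condition fails; no jurisdiction.

the Galmont High Bench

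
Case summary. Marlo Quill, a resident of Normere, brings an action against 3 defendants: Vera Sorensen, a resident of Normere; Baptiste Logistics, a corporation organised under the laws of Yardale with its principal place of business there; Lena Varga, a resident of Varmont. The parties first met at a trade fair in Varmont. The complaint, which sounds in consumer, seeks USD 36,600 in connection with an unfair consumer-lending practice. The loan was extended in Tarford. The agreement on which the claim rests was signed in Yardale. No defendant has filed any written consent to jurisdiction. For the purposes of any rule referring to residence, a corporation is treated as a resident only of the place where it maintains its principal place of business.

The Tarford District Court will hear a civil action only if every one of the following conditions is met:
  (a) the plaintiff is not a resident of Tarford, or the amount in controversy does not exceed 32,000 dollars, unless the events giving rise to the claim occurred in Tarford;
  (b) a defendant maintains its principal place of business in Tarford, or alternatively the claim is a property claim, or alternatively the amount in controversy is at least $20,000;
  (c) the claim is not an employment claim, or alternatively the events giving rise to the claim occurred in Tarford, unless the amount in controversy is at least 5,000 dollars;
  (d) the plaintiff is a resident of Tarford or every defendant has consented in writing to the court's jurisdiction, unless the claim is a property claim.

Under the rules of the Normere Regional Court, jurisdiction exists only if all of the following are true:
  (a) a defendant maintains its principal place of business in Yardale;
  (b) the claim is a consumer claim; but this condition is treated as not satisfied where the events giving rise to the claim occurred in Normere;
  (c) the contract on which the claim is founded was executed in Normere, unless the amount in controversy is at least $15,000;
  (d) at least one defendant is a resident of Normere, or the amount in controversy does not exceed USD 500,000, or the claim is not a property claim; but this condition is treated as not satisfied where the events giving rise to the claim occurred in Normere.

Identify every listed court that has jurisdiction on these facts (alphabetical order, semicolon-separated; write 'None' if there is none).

The Tarford District Court:
  (a) The plaintiff resides in Normere, which is not Tarford, so this disjunct is met. Satisfied.
  (b) The amount in controversy is USD 36,600, which meets the $20,000 floor — that alternative is enough. Satisfied.
  (c) The claim is a consumer claim, not an employment claim, so this disjunct is met. Condition met.
  (d) The plaintiff resides in Normere, not Tarford; no such written consent has been filed — none of the alternatives is met. The proviso offers no rescue either, since the claim is a consumer claim, not a property claim. Not satisfied.
  → No jurisdiction.
The Normere Regional Court:
  (a) Baptiste Logistics has its principal place of business in Yardale. Condition met.
  (b) The claim is a consumer claim. The exception is not triggered, since the operative events occurred in Tarford, not Normere. Condition met.
  (c) The contract was executed in Yardale, not Normere. However, the amount in controversy is $36,600, which meets the $15,000 floor, so the 'unless' proviso supplies this condition. Met.
  (d) Vera Sorensen resides in Normere, so one alternative holds. The exception is not triggered, since the operative events occurred in Tarford, not Normere. Satisfied.
  → All conditions met; jurisdiction exists.

the Normere Regional Court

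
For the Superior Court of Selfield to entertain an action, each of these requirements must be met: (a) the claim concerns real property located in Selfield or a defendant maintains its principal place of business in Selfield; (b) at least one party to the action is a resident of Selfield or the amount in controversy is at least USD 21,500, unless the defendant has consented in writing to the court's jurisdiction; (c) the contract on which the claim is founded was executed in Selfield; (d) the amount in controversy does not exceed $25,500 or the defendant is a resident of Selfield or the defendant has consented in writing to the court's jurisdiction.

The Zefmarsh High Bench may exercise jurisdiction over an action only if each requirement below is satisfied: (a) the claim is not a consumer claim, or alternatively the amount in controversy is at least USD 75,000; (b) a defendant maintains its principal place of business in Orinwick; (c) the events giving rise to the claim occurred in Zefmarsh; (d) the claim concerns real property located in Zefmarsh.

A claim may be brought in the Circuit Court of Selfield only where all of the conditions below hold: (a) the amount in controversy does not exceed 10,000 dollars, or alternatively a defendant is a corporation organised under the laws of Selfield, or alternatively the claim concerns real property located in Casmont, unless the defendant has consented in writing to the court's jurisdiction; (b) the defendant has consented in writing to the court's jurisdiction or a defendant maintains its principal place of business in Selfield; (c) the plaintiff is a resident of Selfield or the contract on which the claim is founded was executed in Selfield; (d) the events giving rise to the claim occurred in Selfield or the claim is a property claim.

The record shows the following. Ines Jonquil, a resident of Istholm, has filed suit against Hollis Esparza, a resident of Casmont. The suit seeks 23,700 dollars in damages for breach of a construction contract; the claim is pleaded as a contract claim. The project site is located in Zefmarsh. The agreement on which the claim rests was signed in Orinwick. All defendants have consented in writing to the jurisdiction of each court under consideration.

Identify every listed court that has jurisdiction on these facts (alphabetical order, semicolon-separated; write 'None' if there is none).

The Superior Court of Selfield:
  (a) The claim does not concern real property; no defendant is a corporation — no alternative holds. Condition not met.
  (b) The amount in controversy is USD 23,700, which meets the $21,500 floor, which satisfies one of the alternatives. Met.
  (c) The contract was executed in Orinwick, not Selfield. Not satisfied.
  (d) The amount in controversy is USD 23,700, within the USD 25,500 ceiling, so one alternative holds. Condition met.
  → At least one condition fails; no jurisdiction.
The Zefmarsh High Bench:
  (a) The claim is a contract claim, not a consumer claim, so this disjunct is met. Satisfied.
  (b) No defendant is a corporation. Condition not met.
  (c) The operative events occurred in Zefmarsh. Met.
  (d) The claim does not concern real property. Not satisfied.
  → No jurisdiction.
The Circuit Court of Selfield:
  (a) The amount in controversy is USD 23,700, above the USD 10,000 ceiling; no defendant is a corporation; the claim does not concern real property — every alternative fails. But every defendant has filed written consent, and the 'unless' clause therefore excuses the requirement. Met.
  (b) Every defendant has filed written consent, so one alternative holds. Condition met.
  (c) The plaintiff resides in Istholm, not Selfield; the contract was executed in Orinwick, not Selfield — no alternative holds. Not met.
  (d) The operative events occurred in Zefmarsh, not Selfield; the claim is a contract claim, not a property claim — every alternative fails. Condition not met.
  → At least one condition fails; no jurisdiction.

None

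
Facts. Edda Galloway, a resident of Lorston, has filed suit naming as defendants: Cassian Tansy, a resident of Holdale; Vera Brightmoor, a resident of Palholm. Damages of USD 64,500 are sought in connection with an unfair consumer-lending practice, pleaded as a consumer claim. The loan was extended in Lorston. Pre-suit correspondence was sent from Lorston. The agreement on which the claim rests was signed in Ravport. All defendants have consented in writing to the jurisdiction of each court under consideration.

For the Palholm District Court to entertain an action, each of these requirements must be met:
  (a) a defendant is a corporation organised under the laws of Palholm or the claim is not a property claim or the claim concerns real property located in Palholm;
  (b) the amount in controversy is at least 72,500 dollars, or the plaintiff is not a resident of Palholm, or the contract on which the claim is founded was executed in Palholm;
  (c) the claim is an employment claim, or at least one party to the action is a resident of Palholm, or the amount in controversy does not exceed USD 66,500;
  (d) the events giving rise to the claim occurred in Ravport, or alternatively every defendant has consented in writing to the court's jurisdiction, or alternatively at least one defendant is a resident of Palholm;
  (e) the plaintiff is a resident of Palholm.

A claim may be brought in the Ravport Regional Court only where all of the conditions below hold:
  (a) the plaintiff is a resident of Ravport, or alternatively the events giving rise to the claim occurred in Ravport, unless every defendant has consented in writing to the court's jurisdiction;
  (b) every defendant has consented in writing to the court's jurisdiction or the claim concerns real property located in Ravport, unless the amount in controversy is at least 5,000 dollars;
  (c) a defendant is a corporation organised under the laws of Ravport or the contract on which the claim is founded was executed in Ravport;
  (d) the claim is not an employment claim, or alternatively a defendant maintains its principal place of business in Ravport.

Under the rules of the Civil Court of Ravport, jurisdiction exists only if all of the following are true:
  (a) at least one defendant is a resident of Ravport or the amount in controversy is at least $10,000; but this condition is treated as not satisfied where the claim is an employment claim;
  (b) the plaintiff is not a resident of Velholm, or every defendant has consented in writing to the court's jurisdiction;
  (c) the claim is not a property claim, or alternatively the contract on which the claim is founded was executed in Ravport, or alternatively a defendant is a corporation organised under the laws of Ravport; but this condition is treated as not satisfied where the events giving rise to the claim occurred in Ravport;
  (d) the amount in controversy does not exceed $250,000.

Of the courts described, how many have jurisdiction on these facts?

2

The Palholm District Court:
  (a) The claim is a consumer claim, not a property claim, so one alternative holds. Met.
  (b) The plaintiff resides in Lorston, which is not Palholm, so this disjunct is met. Met.
  (c) Vera Brightmoor resides in Palholm, which satisfies one of the alternatives. Met.
  (d) Every defendant has filed written consent, so this disjunct is met. Condition met.
  (e) The plaintiff resides in Lorston, not Palholm. Not met.
  → The court lacks jurisdiction.
The Ravport Regional Court:
  (a) The plaintiff resides in Lorston, not Ravport; the operative events occurred in Lorston, not Ravport — no alternative holds. But every defendant has filed written consent, and the 'unless' clause therefore excuses the requirement. Satisfied.
  (b) Every defendant has filed written consent — that alternative is enough. Met.
  (c) The contract was executed in Ravport, so this disjunct is met. Condition met.
  (d) The claim is a consumer claim, not an employment claim, which satisfies one of the alternatives. Satisfied.
  → All conditions met; jurisdiction exists.
The Civil Court of Ravport:
  (a) The amount in controversy is USD 64,500, which meets the USD 10,000 floor, so one alternative holds. And the carve-out is inapplicable — the claim is a consumer claim, not an employment claim. Met.
  (b) The plaintiff resides in Lorston, which is not Velholm, which satisfies one of the alternatives. Satisfied.
  (c) The claim is a consumer claim, not a property claim, which satisfies one of the alternatives. The exception is not triggered, since the operative events occurred in Lorston, not Ravport. Met.
  (d) The amount in controversy is 64,500 dollars, within the $250,000 ceiling. Satisfied.
  → Jurisdiction lies.
Courts with jurisdiction: the Ravport Regional Court, the Civil Court of Ravport — 2 in total.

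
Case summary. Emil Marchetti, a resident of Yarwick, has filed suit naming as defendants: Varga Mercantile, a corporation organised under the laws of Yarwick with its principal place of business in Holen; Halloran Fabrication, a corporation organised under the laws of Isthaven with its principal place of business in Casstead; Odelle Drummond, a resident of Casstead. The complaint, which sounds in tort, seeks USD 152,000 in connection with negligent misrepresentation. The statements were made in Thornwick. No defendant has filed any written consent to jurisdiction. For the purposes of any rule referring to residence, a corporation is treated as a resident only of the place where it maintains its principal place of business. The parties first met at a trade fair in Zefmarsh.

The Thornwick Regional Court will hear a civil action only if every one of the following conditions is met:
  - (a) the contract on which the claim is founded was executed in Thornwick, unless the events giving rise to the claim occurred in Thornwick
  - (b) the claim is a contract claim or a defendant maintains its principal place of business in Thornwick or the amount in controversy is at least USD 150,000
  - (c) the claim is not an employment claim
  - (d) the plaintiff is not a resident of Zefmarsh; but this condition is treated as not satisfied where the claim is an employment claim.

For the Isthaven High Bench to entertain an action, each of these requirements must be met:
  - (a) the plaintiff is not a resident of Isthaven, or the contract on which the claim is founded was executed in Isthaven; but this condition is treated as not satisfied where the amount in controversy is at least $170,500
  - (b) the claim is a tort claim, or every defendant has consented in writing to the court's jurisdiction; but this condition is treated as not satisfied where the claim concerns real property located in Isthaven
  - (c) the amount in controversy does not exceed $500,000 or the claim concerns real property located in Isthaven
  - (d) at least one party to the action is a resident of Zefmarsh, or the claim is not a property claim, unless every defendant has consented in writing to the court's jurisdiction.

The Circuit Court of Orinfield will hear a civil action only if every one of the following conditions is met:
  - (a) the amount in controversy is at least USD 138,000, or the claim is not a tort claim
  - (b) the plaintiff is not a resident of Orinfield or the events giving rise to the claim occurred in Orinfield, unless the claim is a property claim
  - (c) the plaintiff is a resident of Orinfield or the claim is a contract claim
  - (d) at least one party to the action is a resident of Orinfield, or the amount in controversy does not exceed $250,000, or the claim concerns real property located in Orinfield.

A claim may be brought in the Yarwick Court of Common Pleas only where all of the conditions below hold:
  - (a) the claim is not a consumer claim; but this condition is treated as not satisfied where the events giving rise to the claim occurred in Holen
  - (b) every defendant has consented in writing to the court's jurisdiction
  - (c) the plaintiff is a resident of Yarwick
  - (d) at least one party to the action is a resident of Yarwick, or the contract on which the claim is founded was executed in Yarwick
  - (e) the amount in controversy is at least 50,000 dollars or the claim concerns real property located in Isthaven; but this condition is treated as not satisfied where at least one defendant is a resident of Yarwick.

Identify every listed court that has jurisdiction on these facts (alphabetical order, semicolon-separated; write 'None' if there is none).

the Isthaven High Bench; the Thornwick Regional Court

The Thornwick Regional Court:
  (a) No contract (and hence no place of execution) is alleged. But the operative events occurred in Thornwick, and the 'unless' clause therefore excuses the requirement. Met.
  (b) The amount in controversy is $152,000, which meets the $150,000 floor, so this disjunct is met. Met.
  (c) The claim is a tort claim, not an employment claim. Met.
  (d) The plaintiff resides in Yarwick, which is not Zefmarsh. And the carve-out is inapplicable — the claim is a tort claim, not an employment claim. Satisfied.
  → The court has jurisdiction.
The Isthaven High Bench:
  (a) The plaintiff resides in Yarwick, which is not Isthaven — that alternative is enough. And the carve-out is inapplicable — the amount in controversy is USD 152,000, below the 170,500 dollars floor. Met.
  (b) The claim is a tort claim, so one alternative holds. And the carve-out is inapplicable — the claim does not concern real property. Satisfied.
  (c) The amount in controversy is USD 152,000, within the USD 500,000 ceiling, so this disjunct is met. Met.
  (d) The claim is a tort claim, not a property claim — that alternative is enough. Met.
  → All conditions met; jurisdiction exists.
The Circuit Court of Orinfield:
  (a) The amount in controversy is USD 152,000, which meets the $138,000 floor, so this disjunct is met. Condition met.
  (b) The plaintiff resides in Yarwick, which is not Orinfield, so this disjunct is met. Condition met.
  (c) The plaintiff resides in Yarwick, not Orinfield; the claim is a tort claim, not a contract claim — none of the alternatives is met. Not satisfied.
  (d) The amount in controversy is $152,000, within the $250,000 ceiling, so one alternative holds. Condition met.
  → The court lacks jurisdiction.
The Yarwick Court of Common Pleas:
  (a) The claim is a tort claim, not a consumer claim. The carve-out does not apply: the operative events occurred in Thornwick, not Holen. Condition met.
  (b) No such written consent has been filed. Condition not met.
  (c) The plaintiff resides in Yarwick. Met.
  (d) Emil Marchetti resides in Yarwick — that alternative is enough. Met.
  (e) The amount in controversy is USD 152,000, which meets the USD 50,000 floor — that alternative is enough. The carve-out does not apply: no defendant resides in Yarwick (they reside in Holen, Casstead, Casstead). Met.
  → At least one condition fails; no jurisdiction.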